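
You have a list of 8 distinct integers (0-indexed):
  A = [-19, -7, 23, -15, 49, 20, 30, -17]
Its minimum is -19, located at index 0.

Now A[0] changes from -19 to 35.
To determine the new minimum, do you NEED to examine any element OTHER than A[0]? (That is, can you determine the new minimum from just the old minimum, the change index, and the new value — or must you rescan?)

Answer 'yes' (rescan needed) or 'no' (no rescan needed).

Old min = -19 at index 0
Change at index 0: -19 -> 35
Index 0 WAS the min and new value 35 > old min -19. Must rescan other elements to find the new min.
Needs rescan: yes

Answer: yes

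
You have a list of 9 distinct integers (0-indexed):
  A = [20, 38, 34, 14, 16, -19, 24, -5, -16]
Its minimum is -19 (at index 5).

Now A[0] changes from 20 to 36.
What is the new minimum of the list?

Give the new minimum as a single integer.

Old min = -19 (at index 5)
Change: A[0] 20 -> 36
Changed element was NOT the old min.
  New min = min(old_min, new_val) = min(-19, 36) = -19

Answer: -19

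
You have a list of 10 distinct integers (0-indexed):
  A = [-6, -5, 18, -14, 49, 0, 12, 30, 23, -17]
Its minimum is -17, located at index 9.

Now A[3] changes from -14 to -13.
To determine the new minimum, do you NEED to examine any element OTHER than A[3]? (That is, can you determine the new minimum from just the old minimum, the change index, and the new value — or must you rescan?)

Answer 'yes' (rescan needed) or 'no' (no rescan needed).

Old min = -17 at index 9
Change at index 3: -14 -> -13
Index 3 was NOT the min. New min = min(-17, -13). No rescan of other elements needed.
Needs rescan: no

Answer: no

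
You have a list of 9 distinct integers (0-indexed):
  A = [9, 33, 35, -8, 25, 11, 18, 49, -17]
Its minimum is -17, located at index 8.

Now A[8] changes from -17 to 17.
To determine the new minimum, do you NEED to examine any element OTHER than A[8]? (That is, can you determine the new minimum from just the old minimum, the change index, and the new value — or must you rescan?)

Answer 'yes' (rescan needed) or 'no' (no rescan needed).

Old min = -17 at index 8
Change at index 8: -17 -> 17
Index 8 WAS the min and new value 17 > old min -17. Must rescan other elements to find the new min.
Needs rescan: yes

Answer: yes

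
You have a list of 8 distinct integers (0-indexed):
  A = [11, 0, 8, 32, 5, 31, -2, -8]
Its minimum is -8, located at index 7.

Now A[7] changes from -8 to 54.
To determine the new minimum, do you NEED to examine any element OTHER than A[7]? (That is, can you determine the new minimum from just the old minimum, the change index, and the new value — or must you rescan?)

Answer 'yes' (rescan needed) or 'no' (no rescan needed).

Answer: yes

Derivation:
Old min = -8 at index 7
Change at index 7: -8 -> 54
Index 7 WAS the min and new value 54 > old min -8. Must rescan other elements to find the new min.
Needs rescan: yes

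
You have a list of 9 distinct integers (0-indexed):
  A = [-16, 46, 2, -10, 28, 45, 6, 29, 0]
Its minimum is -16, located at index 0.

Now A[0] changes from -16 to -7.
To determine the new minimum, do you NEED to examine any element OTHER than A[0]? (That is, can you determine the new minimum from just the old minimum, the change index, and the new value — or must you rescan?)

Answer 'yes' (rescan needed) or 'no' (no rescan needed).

Answer: yes

Derivation:
Old min = -16 at index 0
Change at index 0: -16 -> -7
Index 0 WAS the min and new value -7 > old min -16. Must rescan other elements to find the new min.
Needs rescan: yes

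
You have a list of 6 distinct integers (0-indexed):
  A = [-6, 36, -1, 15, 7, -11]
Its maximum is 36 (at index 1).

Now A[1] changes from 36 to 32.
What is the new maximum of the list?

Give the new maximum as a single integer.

Answer: 32

Derivation:
Old max = 36 (at index 1)
Change: A[1] 36 -> 32
Changed element WAS the max -> may need rescan.
  Max of remaining elements: 15
  New max = max(32, 15) = 32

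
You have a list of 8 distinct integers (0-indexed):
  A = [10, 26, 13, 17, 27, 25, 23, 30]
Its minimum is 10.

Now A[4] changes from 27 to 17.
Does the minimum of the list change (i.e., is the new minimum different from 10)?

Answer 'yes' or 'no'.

Old min = 10
Change: A[4] 27 -> 17
Changed element was NOT the min; min changes only if 17 < 10.
New min = 10; changed? no

Answer: no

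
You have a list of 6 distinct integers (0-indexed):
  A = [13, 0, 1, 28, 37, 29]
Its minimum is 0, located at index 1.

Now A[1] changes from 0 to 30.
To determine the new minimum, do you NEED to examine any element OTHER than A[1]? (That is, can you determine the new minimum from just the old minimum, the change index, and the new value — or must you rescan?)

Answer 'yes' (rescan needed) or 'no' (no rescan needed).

Old min = 0 at index 1
Change at index 1: 0 -> 30
Index 1 WAS the min and new value 30 > old min 0. Must rescan other elements to find the new min.
Needs rescan: yes

Answer: yes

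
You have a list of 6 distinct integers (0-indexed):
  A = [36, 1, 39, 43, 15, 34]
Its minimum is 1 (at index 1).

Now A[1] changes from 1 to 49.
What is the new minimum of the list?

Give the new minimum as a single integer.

Old min = 1 (at index 1)
Change: A[1] 1 -> 49
Changed element WAS the min. Need to check: is 49 still <= all others?
  Min of remaining elements: 15
  New min = min(49, 15) = 15

Answer: 15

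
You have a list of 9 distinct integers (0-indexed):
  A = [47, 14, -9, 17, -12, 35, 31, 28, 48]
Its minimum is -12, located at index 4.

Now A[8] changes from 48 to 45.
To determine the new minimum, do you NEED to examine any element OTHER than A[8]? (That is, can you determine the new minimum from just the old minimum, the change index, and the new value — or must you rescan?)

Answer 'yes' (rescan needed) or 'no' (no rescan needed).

Old min = -12 at index 4
Change at index 8: 48 -> 45
Index 8 was NOT the min. New min = min(-12, 45). No rescan of other elements needed.
Needs rescan: no

Answer: no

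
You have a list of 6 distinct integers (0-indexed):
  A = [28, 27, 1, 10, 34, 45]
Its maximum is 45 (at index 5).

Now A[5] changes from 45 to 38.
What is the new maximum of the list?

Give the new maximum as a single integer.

Answer: 38

Derivation:
Old max = 45 (at index 5)
Change: A[5] 45 -> 38
Changed element WAS the max -> may need rescan.
  Max of remaining elements: 34
  New max = max(38, 34) = 38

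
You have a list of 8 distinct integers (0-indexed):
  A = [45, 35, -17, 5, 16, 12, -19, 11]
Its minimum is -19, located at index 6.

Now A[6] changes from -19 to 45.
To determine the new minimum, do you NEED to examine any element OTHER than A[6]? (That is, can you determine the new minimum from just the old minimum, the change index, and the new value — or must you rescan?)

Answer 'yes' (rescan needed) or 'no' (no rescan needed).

Answer: yes

Derivation:
Old min = -19 at index 6
Change at index 6: -19 -> 45
Index 6 WAS the min and new value 45 > old min -19. Must rescan other elements to find the new min.
Needs rescan: yes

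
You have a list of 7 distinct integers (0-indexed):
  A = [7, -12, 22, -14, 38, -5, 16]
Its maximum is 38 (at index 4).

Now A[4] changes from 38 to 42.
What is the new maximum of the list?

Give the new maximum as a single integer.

Answer: 42

Derivation:
Old max = 38 (at index 4)
Change: A[4] 38 -> 42
Changed element WAS the max -> may need rescan.
  Max of remaining elements: 22
  New max = max(42, 22) = 42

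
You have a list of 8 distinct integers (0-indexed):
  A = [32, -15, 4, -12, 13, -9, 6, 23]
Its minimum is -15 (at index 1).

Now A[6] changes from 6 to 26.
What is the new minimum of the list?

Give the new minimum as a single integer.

Answer: -15

Derivation:
Old min = -15 (at index 1)
Change: A[6] 6 -> 26
Changed element was NOT the old min.
  New min = min(old_min, new_val) = min(-15, 26) = -15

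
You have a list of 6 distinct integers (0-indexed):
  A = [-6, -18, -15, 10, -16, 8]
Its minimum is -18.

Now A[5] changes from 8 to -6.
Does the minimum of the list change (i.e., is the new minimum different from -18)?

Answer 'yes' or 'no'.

Answer: no

Derivation:
Old min = -18
Change: A[5] 8 -> -6
Changed element was NOT the min; min changes only if -6 < -18.
New min = -18; changed? no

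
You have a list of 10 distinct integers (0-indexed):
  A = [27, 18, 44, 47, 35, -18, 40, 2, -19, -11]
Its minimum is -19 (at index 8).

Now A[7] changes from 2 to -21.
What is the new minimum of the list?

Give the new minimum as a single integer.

Answer: -21

Derivation:
Old min = -19 (at index 8)
Change: A[7] 2 -> -21
Changed element was NOT the old min.
  New min = min(old_min, new_val) = min(-19, -21) = -21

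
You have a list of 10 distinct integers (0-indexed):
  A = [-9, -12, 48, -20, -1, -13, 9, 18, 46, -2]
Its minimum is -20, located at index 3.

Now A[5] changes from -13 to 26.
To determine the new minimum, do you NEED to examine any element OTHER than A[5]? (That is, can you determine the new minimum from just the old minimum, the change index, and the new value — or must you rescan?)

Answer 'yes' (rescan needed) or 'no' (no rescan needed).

Old min = -20 at index 3
Change at index 5: -13 -> 26
Index 5 was NOT the min. New min = min(-20, 26). No rescan of other elements needed.
Needs rescan: no

Answer: no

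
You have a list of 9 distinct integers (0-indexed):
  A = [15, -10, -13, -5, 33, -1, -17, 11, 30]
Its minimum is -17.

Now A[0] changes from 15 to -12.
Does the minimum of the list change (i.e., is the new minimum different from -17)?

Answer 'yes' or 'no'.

Old min = -17
Change: A[0] 15 -> -12
Changed element was NOT the min; min changes only if -12 < -17.
New min = -17; changed? no

Answer: no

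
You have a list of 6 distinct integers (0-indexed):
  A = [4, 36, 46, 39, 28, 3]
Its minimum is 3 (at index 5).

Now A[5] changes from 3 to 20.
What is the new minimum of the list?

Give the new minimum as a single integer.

Old min = 3 (at index 5)
Change: A[5] 3 -> 20
Changed element WAS the min. Need to check: is 20 still <= all others?
  Min of remaining elements: 4
  New min = min(20, 4) = 4

Answer: 4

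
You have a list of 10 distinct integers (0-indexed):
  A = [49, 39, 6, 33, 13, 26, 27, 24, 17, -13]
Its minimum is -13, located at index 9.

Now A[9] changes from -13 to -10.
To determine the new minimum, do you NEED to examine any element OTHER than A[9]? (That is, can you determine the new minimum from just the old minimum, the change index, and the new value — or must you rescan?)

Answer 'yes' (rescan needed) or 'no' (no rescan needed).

Old min = -13 at index 9
Change at index 9: -13 -> -10
Index 9 WAS the min and new value -10 > old min -13. Must rescan other elements to find the new min.
Needs rescan: yes

Answer: yes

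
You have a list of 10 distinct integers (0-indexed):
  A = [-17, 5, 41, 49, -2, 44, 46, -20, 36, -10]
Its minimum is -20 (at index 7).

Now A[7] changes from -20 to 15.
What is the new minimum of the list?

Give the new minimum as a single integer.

Answer: -17

Derivation:
Old min = -20 (at index 7)
Change: A[7] -20 -> 15
Changed element WAS the min. Need to check: is 15 still <= all others?
  Min of remaining elements: -17
  New min = min(15, -17) = -17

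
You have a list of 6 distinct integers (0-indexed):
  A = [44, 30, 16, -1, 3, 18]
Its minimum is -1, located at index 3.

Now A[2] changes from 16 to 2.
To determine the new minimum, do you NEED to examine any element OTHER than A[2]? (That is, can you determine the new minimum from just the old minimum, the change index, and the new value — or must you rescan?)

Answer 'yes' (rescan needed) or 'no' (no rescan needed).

Answer: no

Derivation:
Old min = -1 at index 3
Change at index 2: 16 -> 2
Index 2 was NOT the min. New min = min(-1, 2). No rescan of other elements needed.
Needs rescan: no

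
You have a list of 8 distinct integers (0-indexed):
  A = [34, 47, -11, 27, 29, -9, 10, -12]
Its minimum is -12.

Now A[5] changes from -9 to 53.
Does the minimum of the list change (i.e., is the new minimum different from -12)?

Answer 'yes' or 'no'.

Answer: no

Derivation:
Old min = -12
Change: A[5] -9 -> 53
Changed element was NOT the min; min changes only if 53 < -12.
New min = -12; changed? no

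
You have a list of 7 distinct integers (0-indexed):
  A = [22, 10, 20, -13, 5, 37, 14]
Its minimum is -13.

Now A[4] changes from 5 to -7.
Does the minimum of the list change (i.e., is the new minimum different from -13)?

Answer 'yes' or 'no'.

Answer: no

Derivation:
Old min = -13
Change: A[4] 5 -> -7
Changed element was NOT the min; min changes only if -7 < -13.
New min = -13; changed? no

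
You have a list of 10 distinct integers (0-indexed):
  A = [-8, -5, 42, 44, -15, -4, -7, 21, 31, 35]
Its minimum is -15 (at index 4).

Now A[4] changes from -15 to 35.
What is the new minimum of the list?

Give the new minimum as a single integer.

Answer: -8

Derivation:
Old min = -15 (at index 4)
Change: A[4] -15 -> 35
Changed element WAS the min. Need to check: is 35 still <= all others?
  Min of remaining elements: -8
  New min = min(35, -8) = -8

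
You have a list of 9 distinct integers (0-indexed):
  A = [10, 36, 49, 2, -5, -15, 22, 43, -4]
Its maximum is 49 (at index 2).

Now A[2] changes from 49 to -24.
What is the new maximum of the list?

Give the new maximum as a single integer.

Old max = 49 (at index 2)
Change: A[2] 49 -> -24
Changed element WAS the max -> may need rescan.
  Max of remaining elements: 43
  New max = max(-24, 43) = 43

Answer: 43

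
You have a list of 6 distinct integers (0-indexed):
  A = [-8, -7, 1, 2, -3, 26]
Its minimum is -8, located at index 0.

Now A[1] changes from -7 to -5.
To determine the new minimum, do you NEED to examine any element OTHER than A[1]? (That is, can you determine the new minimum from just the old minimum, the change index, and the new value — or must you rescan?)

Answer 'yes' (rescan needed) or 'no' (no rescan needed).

Answer: no

Derivation:
Old min = -8 at index 0
Change at index 1: -7 -> -5
Index 1 was NOT the min. New min = min(-8, -5). No rescan of other elements needed.
Needs rescan: no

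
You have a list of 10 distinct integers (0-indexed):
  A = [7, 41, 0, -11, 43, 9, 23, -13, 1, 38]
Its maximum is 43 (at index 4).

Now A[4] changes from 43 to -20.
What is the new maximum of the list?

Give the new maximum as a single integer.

Answer: 41

Derivation:
Old max = 43 (at index 4)
Change: A[4] 43 -> -20
Changed element WAS the max -> may need rescan.
  Max of remaining elements: 41
  New max = max(-20, 41) = 41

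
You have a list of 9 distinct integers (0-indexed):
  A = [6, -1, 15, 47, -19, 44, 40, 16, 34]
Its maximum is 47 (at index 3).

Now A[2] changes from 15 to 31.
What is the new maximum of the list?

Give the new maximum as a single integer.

Old max = 47 (at index 3)
Change: A[2] 15 -> 31
Changed element was NOT the old max.
  New max = max(old_max, new_val) = max(47, 31) = 47

Answer: 47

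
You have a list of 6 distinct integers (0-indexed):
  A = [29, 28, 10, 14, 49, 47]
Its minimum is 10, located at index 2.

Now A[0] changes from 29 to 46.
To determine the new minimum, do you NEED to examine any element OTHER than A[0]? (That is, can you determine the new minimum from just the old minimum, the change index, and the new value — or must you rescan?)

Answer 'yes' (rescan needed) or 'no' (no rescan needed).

Answer: no

Derivation:
Old min = 10 at index 2
Change at index 0: 29 -> 46
Index 0 was NOT the min. New min = min(10, 46). No rescan of other elements needed.
Needs rescan: no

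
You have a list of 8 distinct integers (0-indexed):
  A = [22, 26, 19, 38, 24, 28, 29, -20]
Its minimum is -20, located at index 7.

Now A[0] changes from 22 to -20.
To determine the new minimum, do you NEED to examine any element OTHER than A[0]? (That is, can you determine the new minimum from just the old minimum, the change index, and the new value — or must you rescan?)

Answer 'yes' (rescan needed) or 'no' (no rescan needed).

Answer: no

Derivation:
Old min = -20 at index 7
Change at index 0: 22 -> -20
Index 0 was NOT the min. New min = min(-20, -20). No rescan of other elements needed.
Needs rescan: no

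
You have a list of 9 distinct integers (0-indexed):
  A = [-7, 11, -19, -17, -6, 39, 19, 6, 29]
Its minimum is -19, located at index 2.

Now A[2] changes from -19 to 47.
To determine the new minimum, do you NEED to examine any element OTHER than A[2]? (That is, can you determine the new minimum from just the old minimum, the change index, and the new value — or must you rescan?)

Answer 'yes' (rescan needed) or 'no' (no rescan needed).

Answer: yes

Derivation:
Old min = -19 at index 2
Change at index 2: -19 -> 47
Index 2 WAS the min and new value 47 > old min -19. Must rescan other elements to find the new min.
Needs rescan: yes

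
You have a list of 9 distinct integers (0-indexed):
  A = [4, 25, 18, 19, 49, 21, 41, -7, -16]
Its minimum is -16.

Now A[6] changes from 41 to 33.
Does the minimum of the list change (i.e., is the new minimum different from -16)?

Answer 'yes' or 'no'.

Old min = -16
Change: A[6] 41 -> 33
Changed element was NOT the min; min changes only if 33 < -16.
New min = -16; changed? no

Answer: no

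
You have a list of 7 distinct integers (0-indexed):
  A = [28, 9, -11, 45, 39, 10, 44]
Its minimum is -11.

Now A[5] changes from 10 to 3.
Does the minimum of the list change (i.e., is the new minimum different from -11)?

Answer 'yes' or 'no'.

Answer: no

Derivation:
Old min = -11
Change: A[5] 10 -> 3
Changed element was NOT the min; min changes only if 3 < -11.
New min = -11; changed? no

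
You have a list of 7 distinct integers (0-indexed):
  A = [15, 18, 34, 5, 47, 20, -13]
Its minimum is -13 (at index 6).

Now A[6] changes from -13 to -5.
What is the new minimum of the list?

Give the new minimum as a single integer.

Old min = -13 (at index 6)
Change: A[6] -13 -> -5
Changed element WAS the min. Need to check: is -5 still <= all others?
  Min of remaining elements: 5
  New min = min(-5, 5) = -5

Answer: -5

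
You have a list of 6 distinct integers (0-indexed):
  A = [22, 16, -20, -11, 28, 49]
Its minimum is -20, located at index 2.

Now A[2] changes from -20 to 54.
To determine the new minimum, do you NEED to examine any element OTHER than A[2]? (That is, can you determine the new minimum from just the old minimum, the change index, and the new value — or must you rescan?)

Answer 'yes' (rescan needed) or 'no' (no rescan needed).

Answer: yes

Derivation:
Old min = -20 at index 2
Change at index 2: -20 -> 54
Index 2 WAS the min and new value 54 > old min -20. Must rescan other elements to find the new min.
Needs rescan: yes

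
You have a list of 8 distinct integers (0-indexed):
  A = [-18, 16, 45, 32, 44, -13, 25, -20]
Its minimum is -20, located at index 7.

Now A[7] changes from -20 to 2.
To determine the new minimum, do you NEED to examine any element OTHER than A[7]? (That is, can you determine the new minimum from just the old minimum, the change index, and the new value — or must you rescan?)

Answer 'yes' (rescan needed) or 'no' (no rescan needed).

Answer: yes

Derivation:
Old min = -20 at index 7
Change at index 7: -20 -> 2
Index 7 WAS the min and new value 2 > old min -20. Must rescan other elements to find the new min.
Needs rescan: yes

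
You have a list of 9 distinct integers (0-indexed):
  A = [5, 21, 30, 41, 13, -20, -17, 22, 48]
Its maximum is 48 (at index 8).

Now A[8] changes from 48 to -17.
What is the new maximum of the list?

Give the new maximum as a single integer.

Answer: 41

Derivation:
Old max = 48 (at index 8)
Change: A[8] 48 -> -17
Changed element WAS the max -> may need rescan.
  Max of remaining elements: 41
  New max = max(-17, 41) = 41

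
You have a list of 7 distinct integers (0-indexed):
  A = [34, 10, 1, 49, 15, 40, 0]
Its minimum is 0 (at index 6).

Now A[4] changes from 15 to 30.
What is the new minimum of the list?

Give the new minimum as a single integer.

Answer: 0

Derivation:
Old min = 0 (at index 6)
Change: A[4] 15 -> 30
Changed element was NOT the old min.
  New min = min(old_min, new_val) = min(0, 30) = 0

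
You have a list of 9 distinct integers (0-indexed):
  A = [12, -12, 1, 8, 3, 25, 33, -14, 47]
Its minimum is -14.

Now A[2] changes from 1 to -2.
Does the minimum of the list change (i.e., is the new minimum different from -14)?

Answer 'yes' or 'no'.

Old min = -14
Change: A[2] 1 -> -2
Changed element was NOT the min; min changes only if -2 < -14.
New min = -14; changed? no

Answer: no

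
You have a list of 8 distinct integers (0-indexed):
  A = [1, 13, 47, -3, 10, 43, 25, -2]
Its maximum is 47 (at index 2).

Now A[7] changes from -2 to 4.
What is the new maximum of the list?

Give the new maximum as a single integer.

Answer: 47

Derivation:
Old max = 47 (at index 2)
Change: A[7] -2 -> 4
Changed element was NOT the old max.
  New max = max(old_max, new_val) = max(47, 4) = 47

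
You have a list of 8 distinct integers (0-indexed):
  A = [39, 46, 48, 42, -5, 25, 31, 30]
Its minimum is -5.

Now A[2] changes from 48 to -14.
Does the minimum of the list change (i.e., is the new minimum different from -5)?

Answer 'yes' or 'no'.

Old min = -5
Change: A[2] 48 -> -14
Changed element was NOT the min; min changes only if -14 < -5.
New min = -14; changed? yes

Answer: yes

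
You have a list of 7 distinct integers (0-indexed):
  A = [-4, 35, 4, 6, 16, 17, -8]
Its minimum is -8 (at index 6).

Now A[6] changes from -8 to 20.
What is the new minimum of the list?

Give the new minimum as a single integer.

Answer: -4

Derivation:
Old min = -8 (at index 6)
Change: A[6] -8 -> 20
Changed element WAS the min. Need to check: is 20 still <= all others?
  Min of remaining elements: -4
  New min = min(20, -4) = -4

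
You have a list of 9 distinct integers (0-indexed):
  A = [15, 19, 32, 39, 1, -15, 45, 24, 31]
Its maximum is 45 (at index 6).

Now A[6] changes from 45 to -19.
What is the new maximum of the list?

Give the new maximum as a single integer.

Answer: 39

Derivation:
Old max = 45 (at index 6)
Change: A[6] 45 -> -19
Changed element WAS the max -> may need rescan.
  Max of remaining elements: 39
  New max = max(-19, 39) = 39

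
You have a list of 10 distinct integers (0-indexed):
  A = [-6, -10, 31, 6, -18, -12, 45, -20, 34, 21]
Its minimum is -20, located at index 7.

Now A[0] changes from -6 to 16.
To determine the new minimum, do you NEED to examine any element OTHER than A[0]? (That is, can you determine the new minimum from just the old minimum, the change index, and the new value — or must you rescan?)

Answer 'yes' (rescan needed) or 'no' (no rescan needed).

Old min = -20 at index 7
Change at index 0: -6 -> 16
Index 0 was NOT the min. New min = min(-20, 16). No rescan of other elements needed.
Needs rescan: no

Answer: no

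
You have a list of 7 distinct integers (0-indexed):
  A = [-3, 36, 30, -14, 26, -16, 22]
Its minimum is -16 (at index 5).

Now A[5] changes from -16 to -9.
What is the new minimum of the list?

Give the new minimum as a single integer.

Answer: -14

Derivation:
Old min = -16 (at index 5)
Change: A[5] -16 -> -9
Changed element WAS the min. Need to check: is -9 still <= all others?
  Min of remaining elements: -14
  New min = min(-9, -14) = -14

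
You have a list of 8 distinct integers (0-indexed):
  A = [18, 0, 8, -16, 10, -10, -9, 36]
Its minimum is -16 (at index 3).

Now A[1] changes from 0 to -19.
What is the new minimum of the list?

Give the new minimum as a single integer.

Answer: -19

Derivation:
Old min = -16 (at index 3)
Change: A[1] 0 -> -19
Changed element was NOT the old min.
  New min = min(old_min, new_val) = min(-16, -19) = -19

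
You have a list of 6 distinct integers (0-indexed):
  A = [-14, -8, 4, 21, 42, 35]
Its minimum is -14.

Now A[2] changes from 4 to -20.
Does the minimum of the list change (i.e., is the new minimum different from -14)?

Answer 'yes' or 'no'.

Answer: yes

Derivation:
Old min = -14
Change: A[2] 4 -> -20
Changed element was NOT the min; min changes only if -20 < -14.
New min = -20; changed? yes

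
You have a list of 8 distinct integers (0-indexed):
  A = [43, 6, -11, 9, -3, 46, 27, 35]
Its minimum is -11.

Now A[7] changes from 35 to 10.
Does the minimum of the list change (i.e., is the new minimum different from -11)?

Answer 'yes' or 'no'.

Answer: no

Derivation:
Old min = -11
Change: A[7] 35 -> 10
Changed element was NOT the min; min changes only if 10 < -11.
New min = -11; changed? no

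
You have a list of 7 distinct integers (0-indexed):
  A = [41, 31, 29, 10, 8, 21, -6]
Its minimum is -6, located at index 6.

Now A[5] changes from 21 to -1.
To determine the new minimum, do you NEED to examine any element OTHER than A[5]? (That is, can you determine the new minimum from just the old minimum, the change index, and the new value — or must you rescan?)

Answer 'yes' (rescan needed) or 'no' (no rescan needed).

Answer: no

Derivation:
Old min = -6 at index 6
Change at index 5: 21 -> -1
Index 5 was NOT the min. New min = min(-6, -1). No rescan of other elements needed.
Needs rescan: no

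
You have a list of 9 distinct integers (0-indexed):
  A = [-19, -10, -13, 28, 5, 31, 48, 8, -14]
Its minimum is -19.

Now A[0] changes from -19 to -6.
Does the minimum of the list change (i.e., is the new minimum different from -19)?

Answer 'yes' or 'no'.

Old min = -19
Change: A[0] -19 -> -6
Changed element was the min; new min must be rechecked.
New min = -14; changed? yes

Answer: yes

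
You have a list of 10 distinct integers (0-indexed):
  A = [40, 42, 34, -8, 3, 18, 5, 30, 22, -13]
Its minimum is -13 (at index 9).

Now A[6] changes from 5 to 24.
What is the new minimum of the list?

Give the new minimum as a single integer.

Answer: -13

Derivation:
Old min = -13 (at index 9)
Change: A[6] 5 -> 24
Changed element was NOT the old min.
  New min = min(old_min, new_val) = min(-13, 24) = -13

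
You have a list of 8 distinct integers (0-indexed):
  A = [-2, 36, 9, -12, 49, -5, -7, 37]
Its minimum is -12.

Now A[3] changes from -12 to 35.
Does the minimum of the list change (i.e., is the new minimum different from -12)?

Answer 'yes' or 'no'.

Old min = -12
Change: A[3] -12 -> 35
Changed element was the min; new min must be rechecked.
New min = -7; changed? yes

Answer: yes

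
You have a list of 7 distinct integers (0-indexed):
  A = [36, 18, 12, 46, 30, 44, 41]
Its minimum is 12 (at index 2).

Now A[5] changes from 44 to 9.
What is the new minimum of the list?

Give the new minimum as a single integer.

Answer: 9

Derivation:
Old min = 12 (at index 2)
Change: A[5] 44 -> 9
Changed element was NOT the old min.
  New min = min(old_min, new_val) = min(12, 9) = 9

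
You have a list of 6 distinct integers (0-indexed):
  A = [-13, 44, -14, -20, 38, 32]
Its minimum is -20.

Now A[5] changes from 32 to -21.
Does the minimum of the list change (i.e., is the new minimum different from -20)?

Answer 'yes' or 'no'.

Answer: yes

Derivation:
Old min = -20
Change: A[5] 32 -> -21
Changed element was NOT the min; min changes only if -21 < -20.
New min = -21; changed? yes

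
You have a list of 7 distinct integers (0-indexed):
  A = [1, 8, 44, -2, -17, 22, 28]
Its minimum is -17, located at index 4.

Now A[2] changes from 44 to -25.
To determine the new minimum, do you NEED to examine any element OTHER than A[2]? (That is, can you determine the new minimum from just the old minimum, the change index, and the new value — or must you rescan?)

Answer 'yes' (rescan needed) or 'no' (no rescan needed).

Old min = -17 at index 4
Change at index 2: 44 -> -25
Index 2 was NOT the min. New min = min(-17, -25). No rescan of other elements needed.
Needs rescan: no

Answer: no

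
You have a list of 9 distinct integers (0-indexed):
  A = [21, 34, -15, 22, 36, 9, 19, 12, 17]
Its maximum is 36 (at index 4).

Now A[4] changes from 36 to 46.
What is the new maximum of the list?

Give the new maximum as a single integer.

Old max = 36 (at index 4)
Change: A[4] 36 -> 46
Changed element WAS the max -> may need rescan.
  Max of remaining elements: 34
  New max = max(46, 34) = 46

Answer: 46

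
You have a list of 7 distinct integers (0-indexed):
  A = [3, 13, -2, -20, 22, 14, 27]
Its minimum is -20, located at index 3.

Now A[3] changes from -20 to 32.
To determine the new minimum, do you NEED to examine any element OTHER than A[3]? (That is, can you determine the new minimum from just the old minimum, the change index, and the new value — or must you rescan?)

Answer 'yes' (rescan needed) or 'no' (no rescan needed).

Old min = -20 at index 3
Change at index 3: -20 -> 32
Index 3 WAS the min and new value 32 > old min -20. Must rescan other elements to find the new min.
Needs rescan: yes

Answer: yes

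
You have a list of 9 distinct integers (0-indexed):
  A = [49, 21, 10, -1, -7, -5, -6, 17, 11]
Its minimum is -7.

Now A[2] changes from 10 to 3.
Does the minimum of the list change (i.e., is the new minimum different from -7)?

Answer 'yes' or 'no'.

Old min = -7
Change: A[2] 10 -> 3
Changed element was NOT the min; min changes only if 3 < -7.
New min = -7; changed? no

Answer: no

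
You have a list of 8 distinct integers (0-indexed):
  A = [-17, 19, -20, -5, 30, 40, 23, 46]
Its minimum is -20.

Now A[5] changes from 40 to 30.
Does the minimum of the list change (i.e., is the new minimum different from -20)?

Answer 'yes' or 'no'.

Answer: no

Derivation:
Old min = -20
Change: A[5] 40 -> 30
Changed element was NOT the min; min changes only if 30 < -20.
New min = -20; changed? no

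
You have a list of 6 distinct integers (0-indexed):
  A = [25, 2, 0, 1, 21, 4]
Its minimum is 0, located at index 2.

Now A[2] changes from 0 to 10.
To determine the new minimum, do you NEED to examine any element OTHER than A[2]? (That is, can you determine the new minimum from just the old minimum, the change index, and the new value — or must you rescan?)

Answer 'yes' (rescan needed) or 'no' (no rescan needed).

Old min = 0 at index 2
Change at index 2: 0 -> 10
Index 2 WAS the min and new value 10 > old min 0. Must rescan other elements to find the new min.
Needs rescan: yes

Answer: yes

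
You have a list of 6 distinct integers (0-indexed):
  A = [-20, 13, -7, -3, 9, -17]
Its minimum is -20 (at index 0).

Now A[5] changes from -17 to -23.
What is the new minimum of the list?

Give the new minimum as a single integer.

Old min = -20 (at index 0)
Change: A[5] -17 -> -23
Changed element was NOT the old min.
  New min = min(old_min, new_val) = min(-20, -23) = -23

Answer: -23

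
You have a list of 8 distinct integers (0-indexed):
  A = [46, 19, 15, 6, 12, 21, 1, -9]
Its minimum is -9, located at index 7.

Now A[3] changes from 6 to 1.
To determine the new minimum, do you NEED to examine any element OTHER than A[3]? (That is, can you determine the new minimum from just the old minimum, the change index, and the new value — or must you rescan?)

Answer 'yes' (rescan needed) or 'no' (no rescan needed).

Old min = -9 at index 7
Change at index 3: 6 -> 1
Index 3 was NOT the min. New min = min(-9, 1). No rescan of other elements needed.
Needs rescan: no

Answer: no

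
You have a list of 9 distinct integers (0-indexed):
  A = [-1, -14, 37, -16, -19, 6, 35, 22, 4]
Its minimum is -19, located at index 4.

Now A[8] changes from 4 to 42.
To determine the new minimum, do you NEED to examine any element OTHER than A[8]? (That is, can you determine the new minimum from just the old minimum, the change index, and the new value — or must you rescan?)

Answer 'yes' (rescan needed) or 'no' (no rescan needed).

Old min = -19 at index 4
Change at index 8: 4 -> 42
Index 8 was NOT the min. New min = min(-19, 42). No rescan of other elements needed.
Needs rescan: no

Answer: no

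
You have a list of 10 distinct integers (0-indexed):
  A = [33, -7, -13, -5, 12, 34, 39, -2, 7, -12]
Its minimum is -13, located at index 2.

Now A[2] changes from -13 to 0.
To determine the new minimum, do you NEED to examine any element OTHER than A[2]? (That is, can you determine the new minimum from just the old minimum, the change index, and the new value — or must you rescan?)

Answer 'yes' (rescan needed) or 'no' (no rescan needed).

Old min = -13 at index 2
Change at index 2: -13 -> 0
Index 2 WAS the min and new value 0 > old min -13. Must rescan other elements to find the new min.
Needs rescan: yes

Answer: yes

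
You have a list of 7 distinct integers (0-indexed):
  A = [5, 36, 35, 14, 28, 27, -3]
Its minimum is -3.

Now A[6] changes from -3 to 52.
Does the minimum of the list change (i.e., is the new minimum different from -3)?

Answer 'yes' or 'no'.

Answer: yes

Derivation:
Old min = -3
Change: A[6] -3 -> 52
Changed element was the min; new min must be rechecked.
New min = 5; changed? yes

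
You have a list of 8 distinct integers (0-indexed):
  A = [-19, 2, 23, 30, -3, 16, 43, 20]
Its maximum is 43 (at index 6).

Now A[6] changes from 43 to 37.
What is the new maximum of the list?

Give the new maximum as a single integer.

Answer: 37

Derivation:
Old max = 43 (at index 6)
Change: A[6] 43 -> 37
Changed element WAS the max -> may need rescan.
  Max of remaining elements: 30
  New max = max(37, 30) = 37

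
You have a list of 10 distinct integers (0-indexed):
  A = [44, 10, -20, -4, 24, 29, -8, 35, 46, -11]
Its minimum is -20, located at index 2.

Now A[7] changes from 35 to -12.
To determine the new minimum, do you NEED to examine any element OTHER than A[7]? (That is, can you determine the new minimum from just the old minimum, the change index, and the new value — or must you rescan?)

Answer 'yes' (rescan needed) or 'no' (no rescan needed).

Answer: no

Derivation:
Old min = -20 at index 2
Change at index 7: 35 -> -12
Index 7 was NOT the min. New min = min(-20, -12). No rescan of other elements needed.
Needs rescan: no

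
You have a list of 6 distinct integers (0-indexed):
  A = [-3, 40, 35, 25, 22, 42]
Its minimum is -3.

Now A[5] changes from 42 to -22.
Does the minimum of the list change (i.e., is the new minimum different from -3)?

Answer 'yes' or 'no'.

Old min = -3
Change: A[5] 42 -> -22
Changed element was NOT the min; min changes only if -22 < -3.
New min = -22; changed? yes

Answer: yes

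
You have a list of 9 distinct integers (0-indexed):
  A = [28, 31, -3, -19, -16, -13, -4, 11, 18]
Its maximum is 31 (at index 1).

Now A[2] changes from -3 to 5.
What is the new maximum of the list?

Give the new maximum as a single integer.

Answer: 31

Derivation:
Old max = 31 (at index 1)
Change: A[2] -3 -> 5
Changed element was NOT the old max.
  New max = max(old_max, new_val) = max(31, 5) = 31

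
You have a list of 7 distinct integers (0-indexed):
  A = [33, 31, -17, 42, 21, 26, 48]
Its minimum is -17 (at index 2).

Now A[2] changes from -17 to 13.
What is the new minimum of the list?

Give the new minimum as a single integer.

Answer: 13

Derivation:
Old min = -17 (at index 2)
Change: A[2] -17 -> 13
Changed element WAS the min. Need to check: is 13 still <= all others?
  Min of remaining elements: 21
  New min = min(13, 21) = 13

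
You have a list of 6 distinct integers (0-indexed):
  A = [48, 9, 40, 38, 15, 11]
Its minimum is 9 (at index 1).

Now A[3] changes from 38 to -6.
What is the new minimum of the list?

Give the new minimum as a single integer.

Answer: -6

Derivation:
Old min = 9 (at index 1)
Change: A[3] 38 -> -6
Changed element was NOT the old min.
  New min = min(old_min, new_val) = min(9, -6) = -6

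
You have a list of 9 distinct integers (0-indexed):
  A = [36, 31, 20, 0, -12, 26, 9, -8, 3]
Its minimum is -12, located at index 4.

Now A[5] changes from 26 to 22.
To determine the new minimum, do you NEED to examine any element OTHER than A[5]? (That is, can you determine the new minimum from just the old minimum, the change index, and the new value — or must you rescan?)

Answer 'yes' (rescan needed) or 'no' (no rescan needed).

Old min = -12 at index 4
Change at index 5: 26 -> 22
Index 5 was NOT the min. New min = min(-12, 22). No rescan of other elements needed.
Needs rescan: no

Answer: no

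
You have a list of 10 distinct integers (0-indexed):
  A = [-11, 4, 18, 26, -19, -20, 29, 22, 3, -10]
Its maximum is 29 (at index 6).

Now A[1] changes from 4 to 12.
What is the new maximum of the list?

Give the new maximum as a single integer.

Old max = 29 (at index 6)
Change: A[1] 4 -> 12
Changed element was NOT the old max.
  New max = max(old_max, new_val) = max(29, 12) = 29

Answer: 29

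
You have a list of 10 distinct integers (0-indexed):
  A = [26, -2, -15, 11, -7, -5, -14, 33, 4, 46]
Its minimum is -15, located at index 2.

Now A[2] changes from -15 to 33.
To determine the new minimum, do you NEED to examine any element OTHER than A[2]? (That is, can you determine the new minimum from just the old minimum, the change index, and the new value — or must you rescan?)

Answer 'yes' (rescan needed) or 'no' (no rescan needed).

Answer: yes

Derivation:
Old min = -15 at index 2
Change at index 2: -15 -> 33
Index 2 WAS the min and new value 33 > old min -15. Must rescan other elements to find the new min.
Needs rescan: yes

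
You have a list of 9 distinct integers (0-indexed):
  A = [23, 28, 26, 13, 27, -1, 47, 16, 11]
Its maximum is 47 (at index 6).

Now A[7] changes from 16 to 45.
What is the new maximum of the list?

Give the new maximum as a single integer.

Answer: 47

Derivation:
Old max = 47 (at index 6)
Change: A[7] 16 -> 45
Changed element was NOT the old max.
  New max = max(old_max, new_val) = max(47, 45) = 47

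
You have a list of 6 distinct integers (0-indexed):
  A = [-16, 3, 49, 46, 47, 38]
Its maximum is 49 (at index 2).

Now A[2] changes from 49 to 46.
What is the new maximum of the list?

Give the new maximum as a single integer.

Old max = 49 (at index 2)
Change: A[2] 49 -> 46
Changed element WAS the max -> may need rescan.
  Max of remaining elements: 47
  New max = max(46, 47) = 47

Answer: 47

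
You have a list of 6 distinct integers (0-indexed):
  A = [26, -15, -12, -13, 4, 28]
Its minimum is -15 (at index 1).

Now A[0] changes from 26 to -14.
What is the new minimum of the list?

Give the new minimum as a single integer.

Old min = -15 (at index 1)
Change: A[0] 26 -> -14
Changed element was NOT the old min.
  New min = min(old_min, new_val) = min(-15, -14) = -15

Answer: -15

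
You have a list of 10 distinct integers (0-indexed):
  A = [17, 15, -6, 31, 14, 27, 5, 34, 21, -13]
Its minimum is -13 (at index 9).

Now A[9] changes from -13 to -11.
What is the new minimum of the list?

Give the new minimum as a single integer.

Answer: -11

Derivation:
Old min = -13 (at index 9)
Change: A[9] -13 -> -11
Changed element WAS the min. Need to check: is -11 still <= all others?
  Min of remaining elements: -6
  New min = min(-11, -6) = -11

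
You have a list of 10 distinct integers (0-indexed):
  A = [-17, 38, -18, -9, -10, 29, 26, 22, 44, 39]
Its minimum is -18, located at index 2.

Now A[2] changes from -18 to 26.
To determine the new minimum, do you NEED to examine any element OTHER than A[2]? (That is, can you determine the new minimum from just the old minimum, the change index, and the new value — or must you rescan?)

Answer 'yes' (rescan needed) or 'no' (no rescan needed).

Old min = -18 at index 2
Change at index 2: -18 -> 26
Index 2 WAS the min and new value 26 > old min -18. Must rescan other elements to find the new min.
Needs rescan: yes

Answer: yes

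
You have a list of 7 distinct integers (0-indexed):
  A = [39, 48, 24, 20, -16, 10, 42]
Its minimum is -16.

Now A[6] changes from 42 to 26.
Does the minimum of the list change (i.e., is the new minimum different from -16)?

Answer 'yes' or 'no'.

Answer: no

Derivation:
Old min = -16
Change: A[6] 42 -> 26
Changed element was NOT the min; min changes only if 26 < -16.
New min = -16; changed? no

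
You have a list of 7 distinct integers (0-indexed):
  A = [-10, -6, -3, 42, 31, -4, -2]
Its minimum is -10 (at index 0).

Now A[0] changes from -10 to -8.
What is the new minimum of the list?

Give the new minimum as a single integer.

Answer: -8

Derivation:
Old min = -10 (at index 0)
Change: A[0] -10 -> -8
Changed element WAS the min. Need to check: is -8 still <= all others?
  Min of remaining elements: -6
  New min = min(-8, -6) = -8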